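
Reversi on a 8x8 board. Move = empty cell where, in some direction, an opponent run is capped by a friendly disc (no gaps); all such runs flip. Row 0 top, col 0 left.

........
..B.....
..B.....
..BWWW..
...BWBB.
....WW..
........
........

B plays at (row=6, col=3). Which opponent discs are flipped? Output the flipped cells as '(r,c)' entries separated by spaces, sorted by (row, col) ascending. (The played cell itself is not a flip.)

Answer: (5,4)

Derivation:
Dir NW: first cell '.' (not opp) -> no flip
Dir N: first cell '.' (not opp) -> no flip
Dir NE: opp run (5,4) capped by B -> flip
Dir W: first cell '.' (not opp) -> no flip
Dir E: first cell '.' (not opp) -> no flip
Dir SW: first cell '.' (not opp) -> no flip
Dir S: first cell '.' (not opp) -> no flip
Dir SE: first cell '.' (not opp) -> no flip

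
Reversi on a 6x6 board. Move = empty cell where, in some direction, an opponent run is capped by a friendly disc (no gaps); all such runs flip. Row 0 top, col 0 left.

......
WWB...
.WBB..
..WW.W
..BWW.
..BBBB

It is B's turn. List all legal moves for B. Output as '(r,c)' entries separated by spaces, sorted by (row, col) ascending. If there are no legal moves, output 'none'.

Answer: (0,0) (2,0) (2,4) (3,0) (3,4) (4,1) (4,5)

Derivation:
(0,0): flips 1 -> legal
(0,1): no bracket -> illegal
(0,2): no bracket -> illegal
(2,0): flips 1 -> legal
(2,4): flips 1 -> legal
(2,5): no bracket -> illegal
(3,0): flips 1 -> legal
(3,1): no bracket -> illegal
(3,4): flips 2 -> legal
(4,1): flips 1 -> legal
(4,5): flips 2 -> legal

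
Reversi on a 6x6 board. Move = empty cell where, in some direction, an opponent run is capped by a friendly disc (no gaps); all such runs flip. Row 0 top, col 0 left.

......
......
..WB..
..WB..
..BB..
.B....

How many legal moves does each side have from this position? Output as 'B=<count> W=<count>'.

-- B to move --
(1,1): flips 1 -> legal
(1,2): flips 2 -> legal
(1,3): no bracket -> illegal
(2,1): flips 2 -> legal
(3,1): flips 1 -> legal
(4,1): flips 1 -> legal
B mobility = 5
-- W to move --
(1,2): no bracket -> illegal
(1,3): no bracket -> illegal
(1,4): flips 1 -> legal
(2,4): flips 1 -> legal
(3,1): no bracket -> illegal
(3,4): flips 1 -> legal
(4,0): no bracket -> illegal
(4,1): no bracket -> illegal
(4,4): flips 1 -> legal
(5,0): no bracket -> illegal
(5,2): flips 1 -> legal
(5,3): no bracket -> illegal
(5,4): flips 1 -> legal
W mobility = 6

Answer: B=5 W=6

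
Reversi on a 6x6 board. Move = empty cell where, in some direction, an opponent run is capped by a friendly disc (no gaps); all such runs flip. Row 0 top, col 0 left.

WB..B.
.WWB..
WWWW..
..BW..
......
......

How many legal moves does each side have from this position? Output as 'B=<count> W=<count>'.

-- B to move --
(0,2): flips 2 -> legal
(0,3): no bracket -> illegal
(1,0): flips 3 -> legal
(1,4): flips 1 -> legal
(2,4): no bracket -> illegal
(3,0): no bracket -> illegal
(3,1): flips 3 -> legal
(3,4): flips 3 -> legal
(4,2): no bracket -> illegal
(4,3): flips 2 -> legal
(4,4): no bracket -> illegal
B mobility = 6
-- W to move --
(0,2): flips 1 -> legal
(0,3): flips 1 -> legal
(0,5): no bracket -> illegal
(1,0): no bracket -> illegal
(1,4): flips 1 -> legal
(1,5): no bracket -> illegal
(2,4): no bracket -> illegal
(3,1): flips 1 -> legal
(4,1): flips 1 -> legal
(4,2): flips 1 -> legal
(4,3): flips 1 -> legal
W mobility = 7

Answer: B=6 W=7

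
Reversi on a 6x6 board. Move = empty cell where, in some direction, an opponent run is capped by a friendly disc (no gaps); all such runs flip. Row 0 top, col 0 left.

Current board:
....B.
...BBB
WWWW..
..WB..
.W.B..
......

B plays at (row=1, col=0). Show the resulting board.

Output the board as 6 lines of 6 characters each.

Place B at (1,0); scan 8 dirs for brackets.
Dir NW: edge -> no flip
Dir N: first cell '.' (not opp) -> no flip
Dir NE: first cell '.' (not opp) -> no flip
Dir W: edge -> no flip
Dir E: first cell '.' (not opp) -> no flip
Dir SW: edge -> no flip
Dir S: opp run (2,0), next='.' -> no flip
Dir SE: opp run (2,1) (3,2) capped by B -> flip
All flips: (2,1) (3,2)

Answer: ....B.
B..BBB
WBWW..
..BB..
.W.B..
......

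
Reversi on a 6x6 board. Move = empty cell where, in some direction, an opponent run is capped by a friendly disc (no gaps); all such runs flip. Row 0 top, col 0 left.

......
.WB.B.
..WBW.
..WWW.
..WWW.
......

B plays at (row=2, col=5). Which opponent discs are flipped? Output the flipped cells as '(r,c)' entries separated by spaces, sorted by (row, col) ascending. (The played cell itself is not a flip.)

Dir NW: first cell 'B' (not opp) -> no flip
Dir N: first cell '.' (not opp) -> no flip
Dir NE: edge -> no flip
Dir W: opp run (2,4) capped by B -> flip
Dir E: edge -> no flip
Dir SW: opp run (3,4) (4,3), next='.' -> no flip
Dir S: first cell '.' (not opp) -> no flip
Dir SE: edge -> no flip

Answer: (2,4)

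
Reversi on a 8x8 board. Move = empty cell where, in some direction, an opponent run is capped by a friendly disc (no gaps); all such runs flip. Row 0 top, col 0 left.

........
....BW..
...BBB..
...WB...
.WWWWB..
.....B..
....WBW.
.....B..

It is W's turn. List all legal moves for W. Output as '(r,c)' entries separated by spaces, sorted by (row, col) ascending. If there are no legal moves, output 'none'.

(0,3): no bracket -> illegal
(0,4): flips 3 -> legal
(0,5): no bracket -> illegal
(1,2): no bracket -> illegal
(1,3): flips 2 -> legal
(1,6): flips 2 -> legal
(2,2): no bracket -> illegal
(2,6): no bracket -> illegal
(3,2): no bracket -> illegal
(3,5): flips 2 -> legal
(3,6): no bracket -> illegal
(4,6): flips 2 -> legal
(5,4): no bracket -> illegal
(5,6): no bracket -> illegal
(7,4): no bracket -> illegal
(7,6): no bracket -> illegal

Answer: (0,4) (1,3) (1,6) (3,5) (4,6)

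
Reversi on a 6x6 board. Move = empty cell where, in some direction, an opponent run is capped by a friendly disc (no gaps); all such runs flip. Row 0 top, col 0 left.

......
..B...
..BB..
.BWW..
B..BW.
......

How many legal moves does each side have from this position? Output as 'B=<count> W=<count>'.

Answer: B=6 W=8

Derivation:
-- B to move --
(2,1): flips 1 -> legal
(2,4): no bracket -> illegal
(3,4): flips 2 -> legal
(3,5): no bracket -> illegal
(4,1): flips 1 -> legal
(4,2): flips 1 -> legal
(4,5): flips 1 -> legal
(5,3): no bracket -> illegal
(5,4): no bracket -> illegal
(5,5): flips 2 -> legal
B mobility = 6
-- W to move --
(0,1): no bracket -> illegal
(0,2): flips 2 -> legal
(0,3): no bracket -> illegal
(1,1): flips 1 -> legal
(1,3): flips 1 -> legal
(1,4): flips 1 -> legal
(2,0): no bracket -> illegal
(2,1): no bracket -> illegal
(2,4): no bracket -> illegal
(3,0): flips 1 -> legal
(3,4): no bracket -> illegal
(4,1): no bracket -> illegal
(4,2): flips 1 -> legal
(5,0): no bracket -> illegal
(5,1): no bracket -> illegal
(5,2): no bracket -> illegal
(5,3): flips 1 -> legal
(5,4): flips 1 -> legal
W mobility = 8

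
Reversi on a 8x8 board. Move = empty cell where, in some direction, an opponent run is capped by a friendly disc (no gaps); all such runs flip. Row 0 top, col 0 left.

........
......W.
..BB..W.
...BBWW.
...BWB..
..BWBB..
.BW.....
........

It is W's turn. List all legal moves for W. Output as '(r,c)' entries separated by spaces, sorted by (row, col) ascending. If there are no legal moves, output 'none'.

Answer: (1,1) (1,3) (2,4) (3,2) (4,2) (4,6) (5,1) (5,6) (6,0) (6,3) (6,4) (6,5) (6,6)

Derivation:
(1,1): flips 2 -> legal
(1,2): no bracket -> illegal
(1,3): flips 3 -> legal
(1,4): no bracket -> illegal
(2,1): no bracket -> illegal
(2,4): flips 1 -> legal
(2,5): no bracket -> illegal
(3,1): no bracket -> illegal
(3,2): flips 2 -> legal
(4,1): no bracket -> illegal
(4,2): flips 2 -> legal
(4,6): flips 1 -> legal
(5,0): no bracket -> illegal
(5,1): flips 1 -> legal
(5,6): flips 2 -> legal
(6,0): flips 1 -> legal
(6,3): flips 2 -> legal
(6,4): flips 1 -> legal
(6,5): flips 2 -> legal
(6,6): flips 1 -> legal
(7,0): no bracket -> illegal
(7,1): no bracket -> illegal
(7,2): no bracket -> illegal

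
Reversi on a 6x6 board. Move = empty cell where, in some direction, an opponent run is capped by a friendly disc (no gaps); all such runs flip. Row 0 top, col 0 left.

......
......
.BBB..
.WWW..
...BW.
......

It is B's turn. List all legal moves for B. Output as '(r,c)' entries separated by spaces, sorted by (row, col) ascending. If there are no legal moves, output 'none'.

(2,0): no bracket -> illegal
(2,4): no bracket -> illegal
(3,0): no bracket -> illegal
(3,4): no bracket -> illegal
(3,5): no bracket -> illegal
(4,0): flips 1 -> legal
(4,1): flips 2 -> legal
(4,2): flips 1 -> legal
(4,5): flips 1 -> legal
(5,3): no bracket -> illegal
(5,4): no bracket -> illegal
(5,5): flips 2 -> legal

Answer: (4,0) (4,1) (4,2) (4,5) (5,5)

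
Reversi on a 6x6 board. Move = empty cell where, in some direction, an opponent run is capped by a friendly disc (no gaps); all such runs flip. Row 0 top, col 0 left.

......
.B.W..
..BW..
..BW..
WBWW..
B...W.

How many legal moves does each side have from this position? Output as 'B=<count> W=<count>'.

Answer: B=7 W=4

Derivation:
-- B to move --
(0,2): no bracket -> illegal
(0,3): no bracket -> illegal
(0,4): flips 1 -> legal
(1,2): no bracket -> illegal
(1,4): flips 1 -> legal
(2,4): flips 1 -> legal
(3,0): flips 1 -> legal
(3,1): no bracket -> illegal
(3,4): flips 1 -> legal
(4,4): flips 3 -> legal
(4,5): no bracket -> illegal
(5,1): no bracket -> illegal
(5,2): flips 1 -> legal
(5,3): no bracket -> illegal
(5,5): no bracket -> illegal
B mobility = 7
-- W to move --
(0,0): flips 2 -> legal
(0,1): no bracket -> illegal
(0,2): no bracket -> illegal
(1,0): no bracket -> illegal
(1,2): flips 2 -> legal
(2,0): no bracket -> illegal
(2,1): flips 2 -> legal
(3,0): no bracket -> illegal
(3,1): flips 2 -> legal
(5,1): no bracket -> illegal
(5,2): no bracket -> illegal
W mobility = 4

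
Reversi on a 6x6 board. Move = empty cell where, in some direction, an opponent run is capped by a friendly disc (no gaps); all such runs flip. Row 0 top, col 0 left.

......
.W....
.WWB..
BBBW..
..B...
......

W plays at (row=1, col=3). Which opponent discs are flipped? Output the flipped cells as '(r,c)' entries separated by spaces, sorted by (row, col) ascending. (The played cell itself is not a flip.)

Answer: (2,3)

Derivation:
Dir NW: first cell '.' (not opp) -> no flip
Dir N: first cell '.' (not opp) -> no flip
Dir NE: first cell '.' (not opp) -> no flip
Dir W: first cell '.' (not opp) -> no flip
Dir E: first cell '.' (not opp) -> no flip
Dir SW: first cell 'W' (not opp) -> no flip
Dir S: opp run (2,3) capped by W -> flip
Dir SE: first cell '.' (not opp) -> no flip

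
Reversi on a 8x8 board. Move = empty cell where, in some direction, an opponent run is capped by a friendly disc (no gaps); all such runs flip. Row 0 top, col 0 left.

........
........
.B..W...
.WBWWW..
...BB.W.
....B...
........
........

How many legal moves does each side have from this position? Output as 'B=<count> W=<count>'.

-- B to move --
(1,3): no bracket -> illegal
(1,4): flips 2 -> legal
(1,5): no bracket -> illegal
(2,0): no bracket -> illegal
(2,2): flips 1 -> legal
(2,3): flips 1 -> legal
(2,5): flips 1 -> legal
(2,6): flips 1 -> legal
(3,0): flips 1 -> legal
(3,6): flips 3 -> legal
(3,7): no bracket -> illegal
(4,0): no bracket -> illegal
(4,1): flips 1 -> legal
(4,2): no bracket -> illegal
(4,5): no bracket -> illegal
(4,7): no bracket -> illegal
(5,5): no bracket -> illegal
(5,6): no bracket -> illegal
(5,7): no bracket -> illegal
B mobility = 8
-- W to move --
(1,0): no bracket -> illegal
(1,1): flips 1 -> legal
(1,2): no bracket -> illegal
(2,0): no bracket -> illegal
(2,2): no bracket -> illegal
(2,3): no bracket -> illegal
(3,0): no bracket -> illegal
(4,1): no bracket -> illegal
(4,2): no bracket -> illegal
(4,5): no bracket -> illegal
(5,2): flips 1 -> legal
(5,3): flips 2 -> legal
(5,5): flips 1 -> legal
(6,3): no bracket -> illegal
(6,4): flips 2 -> legal
(6,5): no bracket -> illegal
W mobility = 5

Answer: B=8 W=5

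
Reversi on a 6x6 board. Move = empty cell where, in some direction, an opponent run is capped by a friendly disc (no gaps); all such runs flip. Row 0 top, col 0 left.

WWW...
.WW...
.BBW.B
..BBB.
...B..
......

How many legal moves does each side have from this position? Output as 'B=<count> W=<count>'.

-- B to move --
(0,3): flips 1 -> legal
(1,0): no bracket -> illegal
(1,3): flips 1 -> legal
(1,4): flips 1 -> legal
(2,0): no bracket -> illegal
(2,4): flips 1 -> legal
B mobility = 4
-- W to move --
(1,0): no bracket -> illegal
(1,3): no bracket -> illegal
(1,4): no bracket -> illegal
(1,5): no bracket -> illegal
(2,0): flips 2 -> legal
(2,4): no bracket -> illegal
(3,0): flips 1 -> legal
(3,1): flips 1 -> legal
(3,5): no bracket -> illegal
(4,1): flips 1 -> legal
(4,2): flips 2 -> legal
(4,4): flips 2 -> legal
(4,5): flips 1 -> legal
(5,2): no bracket -> illegal
(5,3): flips 2 -> legal
(5,4): no bracket -> illegal
W mobility = 8

Answer: B=4 W=8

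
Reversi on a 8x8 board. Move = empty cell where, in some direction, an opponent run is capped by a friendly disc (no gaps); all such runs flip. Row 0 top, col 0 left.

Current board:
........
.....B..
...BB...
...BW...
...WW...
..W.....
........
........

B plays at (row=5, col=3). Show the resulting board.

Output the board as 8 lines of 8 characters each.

Place B at (5,3); scan 8 dirs for brackets.
Dir NW: first cell '.' (not opp) -> no flip
Dir N: opp run (4,3) capped by B -> flip
Dir NE: opp run (4,4), next='.' -> no flip
Dir W: opp run (5,2), next='.' -> no flip
Dir E: first cell '.' (not opp) -> no flip
Dir SW: first cell '.' (not opp) -> no flip
Dir S: first cell '.' (not opp) -> no flip
Dir SE: first cell '.' (not opp) -> no flip
All flips: (4,3)

Answer: ........
.....B..
...BB...
...BW...
...BW...
..WB....
........
........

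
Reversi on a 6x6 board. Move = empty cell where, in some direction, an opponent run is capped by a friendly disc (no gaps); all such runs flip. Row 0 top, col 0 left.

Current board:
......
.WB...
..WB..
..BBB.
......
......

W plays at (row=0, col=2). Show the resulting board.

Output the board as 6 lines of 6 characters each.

Place W at (0,2); scan 8 dirs for brackets.
Dir NW: edge -> no flip
Dir N: edge -> no flip
Dir NE: edge -> no flip
Dir W: first cell '.' (not opp) -> no flip
Dir E: first cell '.' (not opp) -> no flip
Dir SW: first cell 'W' (not opp) -> no flip
Dir S: opp run (1,2) capped by W -> flip
Dir SE: first cell '.' (not opp) -> no flip
All flips: (1,2)

Answer: ..W...
.WW...
..WB..
..BBB.
......
......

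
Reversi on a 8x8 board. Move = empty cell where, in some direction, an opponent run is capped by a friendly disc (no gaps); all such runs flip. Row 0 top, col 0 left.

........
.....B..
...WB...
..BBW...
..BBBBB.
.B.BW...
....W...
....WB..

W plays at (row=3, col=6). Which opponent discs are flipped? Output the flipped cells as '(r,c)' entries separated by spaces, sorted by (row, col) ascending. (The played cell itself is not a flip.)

Dir NW: first cell '.' (not opp) -> no flip
Dir N: first cell '.' (not opp) -> no flip
Dir NE: first cell '.' (not opp) -> no flip
Dir W: first cell '.' (not opp) -> no flip
Dir E: first cell '.' (not opp) -> no flip
Dir SW: opp run (4,5) capped by W -> flip
Dir S: opp run (4,6), next='.' -> no flip
Dir SE: first cell '.' (not opp) -> no flip

Answer: (4,5)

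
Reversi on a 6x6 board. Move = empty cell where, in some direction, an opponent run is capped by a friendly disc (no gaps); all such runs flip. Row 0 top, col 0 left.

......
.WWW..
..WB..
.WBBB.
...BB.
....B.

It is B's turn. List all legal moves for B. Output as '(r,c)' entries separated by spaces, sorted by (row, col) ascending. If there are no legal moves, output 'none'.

(0,0): flips 2 -> legal
(0,1): flips 1 -> legal
(0,2): flips 2 -> legal
(0,3): flips 1 -> legal
(0,4): no bracket -> illegal
(1,0): no bracket -> illegal
(1,4): no bracket -> illegal
(2,0): no bracket -> illegal
(2,1): flips 1 -> legal
(2,4): no bracket -> illegal
(3,0): flips 1 -> legal
(4,0): no bracket -> illegal
(4,1): no bracket -> illegal
(4,2): no bracket -> illegal

Answer: (0,0) (0,1) (0,2) (0,3) (2,1) (3,0)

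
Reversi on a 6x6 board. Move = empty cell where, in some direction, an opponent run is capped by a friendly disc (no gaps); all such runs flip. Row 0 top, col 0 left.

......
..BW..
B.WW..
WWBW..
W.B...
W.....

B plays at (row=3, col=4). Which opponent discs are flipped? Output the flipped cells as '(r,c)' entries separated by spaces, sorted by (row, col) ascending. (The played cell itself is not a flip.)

Dir NW: opp run (2,3) capped by B -> flip
Dir N: first cell '.' (not opp) -> no flip
Dir NE: first cell '.' (not opp) -> no flip
Dir W: opp run (3,3) capped by B -> flip
Dir E: first cell '.' (not opp) -> no flip
Dir SW: first cell '.' (not opp) -> no flip
Dir S: first cell '.' (not opp) -> no flip
Dir SE: first cell '.' (not opp) -> no flip

Answer: (2,3) (3,3)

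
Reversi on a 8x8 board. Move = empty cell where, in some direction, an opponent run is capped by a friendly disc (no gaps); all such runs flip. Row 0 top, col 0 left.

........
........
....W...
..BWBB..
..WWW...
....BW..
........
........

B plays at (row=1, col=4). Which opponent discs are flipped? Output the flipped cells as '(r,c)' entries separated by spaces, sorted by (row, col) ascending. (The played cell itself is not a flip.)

Dir NW: first cell '.' (not opp) -> no flip
Dir N: first cell '.' (not opp) -> no flip
Dir NE: first cell '.' (not opp) -> no flip
Dir W: first cell '.' (not opp) -> no flip
Dir E: first cell '.' (not opp) -> no flip
Dir SW: first cell '.' (not opp) -> no flip
Dir S: opp run (2,4) capped by B -> flip
Dir SE: first cell '.' (not opp) -> no flip

Answer: (2,4)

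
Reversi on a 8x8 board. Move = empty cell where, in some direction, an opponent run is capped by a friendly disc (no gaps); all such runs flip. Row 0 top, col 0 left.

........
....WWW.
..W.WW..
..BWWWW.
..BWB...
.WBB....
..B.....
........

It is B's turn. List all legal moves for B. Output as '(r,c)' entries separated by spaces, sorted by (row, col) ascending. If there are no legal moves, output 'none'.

Answer: (0,4) (0,6) (0,7) (1,1) (1,2) (2,3) (2,6) (3,7) (4,0) (5,0) (5,4) (6,0)

Derivation:
(0,3): no bracket -> illegal
(0,4): flips 3 -> legal
(0,5): no bracket -> illegal
(0,6): flips 3 -> legal
(0,7): flips 4 -> legal
(1,1): flips 2 -> legal
(1,2): flips 1 -> legal
(1,3): no bracket -> illegal
(1,7): no bracket -> illegal
(2,1): no bracket -> illegal
(2,3): flips 2 -> legal
(2,6): flips 1 -> legal
(2,7): no bracket -> illegal
(3,1): no bracket -> illegal
(3,7): flips 4 -> legal
(4,0): flips 1 -> legal
(4,1): no bracket -> illegal
(4,5): no bracket -> illegal
(4,6): no bracket -> illegal
(4,7): no bracket -> illegal
(5,0): flips 1 -> legal
(5,4): flips 1 -> legal
(6,0): flips 1 -> legal
(6,1): no bracket -> illegal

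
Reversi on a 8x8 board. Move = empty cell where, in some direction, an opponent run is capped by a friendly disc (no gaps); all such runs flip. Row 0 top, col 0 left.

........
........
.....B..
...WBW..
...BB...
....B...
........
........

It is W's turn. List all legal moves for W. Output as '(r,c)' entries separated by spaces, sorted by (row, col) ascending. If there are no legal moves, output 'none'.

(1,4): no bracket -> illegal
(1,5): flips 1 -> legal
(1,6): no bracket -> illegal
(2,3): no bracket -> illegal
(2,4): no bracket -> illegal
(2,6): no bracket -> illegal
(3,2): no bracket -> illegal
(3,6): no bracket -> illegal
(4,2): no bracket -> illegal
(4,5): no bracket -> illegal
(5,2): no bracket -> illegal
(5,3): flips 2 -> legal
(5,5): flips 1 -> legal
(6,3): no bracket -> illegal
(6,4): no bracket -> illegal
(6,5): no bracket -> illegal

Answer: (1,5) (5,3) (5,5)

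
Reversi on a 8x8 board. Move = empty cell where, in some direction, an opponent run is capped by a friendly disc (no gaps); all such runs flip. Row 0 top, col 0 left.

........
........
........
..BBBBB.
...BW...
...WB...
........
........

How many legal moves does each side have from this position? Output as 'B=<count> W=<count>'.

Answer: B=5 W=7

Derivation:
-- B to move --
(4,2): no bracket -> illegal
(4,5): flips 1 -> legal
(5,2): flips 1 -> legal
(5,5): flips 1 -> legal
(6,2): flips 2 -> legal
(6,3): flips 1 -> legal
(6,4): no bracket -> illegal
B mobility = 5
-- W to move --
(2,1): no bracket -> illegal
(2,2): flips 1 -> legal
(2,3): flips 2 -> legal
(2,4): flips 1 -> legal
(2,5): no bracket -> illegal
(2,6): flips 1 -> legal
(2,7): no bracket -> illegal
(3,1): no bracket -> illegal
(3,7): no bracket -> illegal
(4,1): no bracket -> illegal
(4,2): flips 1 -> legal
(4,5): no bracket -> illegal
(4,6): no bracket -> illegal
(4,7): no bracket -> illegal
(5,2): no bracket -> illegal
(5,5): flips 1 -> legal
(6,3): no bracket -> illegal
(6,4): flips 1 -> legal
(6,5): no bracket -> illegal
W mobility = 7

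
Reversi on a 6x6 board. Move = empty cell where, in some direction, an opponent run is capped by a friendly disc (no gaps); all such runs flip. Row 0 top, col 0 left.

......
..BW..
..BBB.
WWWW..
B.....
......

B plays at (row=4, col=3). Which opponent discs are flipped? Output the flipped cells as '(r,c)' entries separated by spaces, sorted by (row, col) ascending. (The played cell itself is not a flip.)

Answer: (3,3)

Derivation:
Dir NW: opp run (3,2), next='.' -> no flip
Dir N: opp run (3,3) capped by B -> flip
Dir NE: first cell '.' (not opp) -> no flip
Dir W: first cell '.' (not opp) -> no flip
Dir E: first cell '.' (not opp) -> no flip
Dir SW: first cell '.' (not opp) -> no flip
Dir S: first cell '.' (not opp) -> no flip
Dir SE: first cell '.' (not opp) -> no flip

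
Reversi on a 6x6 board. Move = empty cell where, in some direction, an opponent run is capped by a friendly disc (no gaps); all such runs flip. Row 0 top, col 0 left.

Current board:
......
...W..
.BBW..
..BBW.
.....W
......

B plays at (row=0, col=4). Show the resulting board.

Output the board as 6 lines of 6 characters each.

Answer: ....B.
...B..
.BBW..
..BBW.
.....W
......

Derivation:
Place B at (0,4); scan 8 dirs for brackets.
Dir NW: edge -> no flip
Dir N: edge -> no flip
Dir NE: edge -> no flip
Dir W: first cell '.' (not opp) -> no flip
Dir E: first cell '.' (not opp) -> no flip
Dir SW: opp run (1,3) capped by B -> flip
Dir S: first cell '.' (not opp) -> no flip
Dir SE: first cell '.' (not opp) -> no flip
All flips: (1,3)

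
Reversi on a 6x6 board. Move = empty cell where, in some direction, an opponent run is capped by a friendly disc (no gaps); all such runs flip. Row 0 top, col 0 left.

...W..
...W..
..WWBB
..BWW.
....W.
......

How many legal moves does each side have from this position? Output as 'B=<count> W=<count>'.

Answer: B=8 W=6

Derivation:
-- B to move --
(0,2): flips 1 -> legal
(0,4): no bracket -> illegal
(1,1): no bracket -> illegal
(1,2): flips 1 -> legal
(1,4): flips 1 -> legal
(2,1): flips 2 -> legal
(3,1): no bracket -> illegal
(3,5): flips 2 -> legal
(4,2): flips 1 -> legal
(4,3): flips 1 -> legal
(4,5): no bracket -> illegal
(5,3): no bracket -> illegal
(5,4): flips 2 -> legal
(5,5): no bracket -> illegal
B mobility = 8
-- W to move --
(1,4): flips 1 -> legal
(1,5): flips 1 -> legal
(2,1): no bracket -> illegal
(3,1): flips 1 -> legal
(3,5): flips 1 -> legal
(4,1): flips 1 -> legal
(4,2): flips 1 -> legal
(4,3): no bracket -> illegal
W mobility = 6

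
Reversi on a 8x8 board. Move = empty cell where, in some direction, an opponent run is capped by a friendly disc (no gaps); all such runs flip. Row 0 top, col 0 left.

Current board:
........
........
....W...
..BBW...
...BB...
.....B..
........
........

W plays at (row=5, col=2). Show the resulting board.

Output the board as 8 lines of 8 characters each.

Place W at (5,2); scan 8 dirs for brackets.
Dir NW: first cell '.' (not opp) -> no flip
Dir N: first cell '.' (not opp) -> no flip
Dir NE: opp run (4,3) capped by W -> flip
Dir W: first cell '.' (not opp) -> no flip
Dir E: first cell '.' (not opp) -> no flip
Dir SW: first cell '.' (not opp) -> no flip
Dir S: first cell '.' (not opp) -> no flip
Dir SE: first cell '.' (not opp) -> no flip
All flips: (4,3)

Answer: ........
........
....W...
..BBW...
...WB...
..W..B..
........
........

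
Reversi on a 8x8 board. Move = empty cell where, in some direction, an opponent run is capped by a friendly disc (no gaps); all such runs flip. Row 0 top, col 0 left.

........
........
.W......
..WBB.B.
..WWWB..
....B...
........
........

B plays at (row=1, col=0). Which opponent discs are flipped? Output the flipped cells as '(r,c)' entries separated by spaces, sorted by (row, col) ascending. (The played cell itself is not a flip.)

Dir NW: edge -> no flip
Dir N: first cell '.' (not opp) -> no flip
Dir NE: first cell '.' (not opp) -> no flip
Dir W: edge -> no flip
Dir E: first cell '.' (not opp) -> no flip
Dir SW: edge -> no flip
Dir S: first cell '.' (not opp) -> no flip
Dir SE: opp run (2,1) (3,2) (4,3) capped by B -> flip

Answer: (2,1) (3,2) (4,3)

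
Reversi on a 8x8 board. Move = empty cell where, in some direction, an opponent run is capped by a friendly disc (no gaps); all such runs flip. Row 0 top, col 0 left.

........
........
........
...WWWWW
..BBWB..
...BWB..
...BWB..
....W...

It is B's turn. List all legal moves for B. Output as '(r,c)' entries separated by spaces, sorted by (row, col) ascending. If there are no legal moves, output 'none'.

Answer: (2,2) (2,3) (2,4) (2,5) (2,6) (2,7) (7,3) (7,5)

Derivation:
(2,2): flips 2 -> legal
(2,3): flips 2 -> legal
(2,4): flips 1 -> legal
(2,5): flips 2 -> legal
(2,6): flips 2 -> legal
(2,7): flips 1 -> legal
(3,2): no bracket -> illegal
(4,6): no bracket -> illegal
(4,7): no bracket -> illegal
(7,3): flips 1 -> legal
(7,5): flips 1 -> legal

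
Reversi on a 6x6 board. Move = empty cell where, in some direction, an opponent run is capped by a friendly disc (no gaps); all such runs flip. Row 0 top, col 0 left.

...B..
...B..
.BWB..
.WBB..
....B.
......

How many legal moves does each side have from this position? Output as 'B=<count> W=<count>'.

Answer: B=5 W=7

Derivation:
-- B to move --
(1,1): flips 1 -> legal
(1,2): flips 1 -> legal
(2,0): no bracket -> illegal
(3,0): flips 1 -> legal
(4,0): flips 2 -> legal
(4,1): flips 1 -> legal
(4,2): no bracket -> illegal
B mobility = 5
-- W to move --
(0,2): no bracket -> illegal
(0,4): flips 1 -> legal
(1,0): no bracket -> illegal
(1,1): flips 1 -> legal
(1,2): no bracket -> illegal
(1,4): no bracket -> illegal
(2,0): flips 1 -> legal
(2,4): flips 1 -> legal
(3,0): no bracket -> illegal
(3,4): flips 2 -> legal
(3,5): no bracket -> illegal
(4,1): no bracket -> illegal
(4,2): flips 1 -> legal
(4,3): no bracket -> illegal
(4,5): no bracket -> illegal
(5,3): no bracket -> illegal
(5,4): no bracket -> illegal
(5,5): flips 2 -> legal
W mobility = 7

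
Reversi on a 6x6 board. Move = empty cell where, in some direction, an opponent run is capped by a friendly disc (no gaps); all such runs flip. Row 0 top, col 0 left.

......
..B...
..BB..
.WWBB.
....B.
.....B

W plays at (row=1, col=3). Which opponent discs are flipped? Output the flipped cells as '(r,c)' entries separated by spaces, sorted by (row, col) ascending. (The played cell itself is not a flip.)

Answer: (2,2)

Derivation:
Dir NW: first cell '.' (not opp) -> no flip
Dir N: first cell '.' (not opp) -> no flip
Dir NE: first cell '.' (not opp) -> no flip
Dir W: opp run (1,2), next='.' -> no flip
Dir E: first cell '.' (not opp) -> no flip
Dir SW: opp run (2,2) capped by W -> flip
Dir S: opp run (2,3) (3,3), next='.' -> no flip
Dir SE: first cell '.' (not opp) -> no flip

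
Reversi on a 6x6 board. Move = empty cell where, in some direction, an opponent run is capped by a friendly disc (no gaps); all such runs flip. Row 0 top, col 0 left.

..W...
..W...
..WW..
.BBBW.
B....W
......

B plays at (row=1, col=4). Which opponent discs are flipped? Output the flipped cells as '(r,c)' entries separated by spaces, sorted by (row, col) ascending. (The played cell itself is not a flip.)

Dir NW: first cell '.' (not opp) -> no flip
Dir N: first cell '.' (not opp) -> no flip
Dir NE: first cell '.' (not opp) -> no flip
Dir W: first cell '.' (not opp) -> no flip
Dir E: first cell '.' (not opp) -> no flip
Dir SW: opp run (2,3) capped by B -> flip
Dir S: first cell '.' (not opp) -> no flip
Dir SE: first cell '.' (not opp) -> no flip

Answer: (2,3)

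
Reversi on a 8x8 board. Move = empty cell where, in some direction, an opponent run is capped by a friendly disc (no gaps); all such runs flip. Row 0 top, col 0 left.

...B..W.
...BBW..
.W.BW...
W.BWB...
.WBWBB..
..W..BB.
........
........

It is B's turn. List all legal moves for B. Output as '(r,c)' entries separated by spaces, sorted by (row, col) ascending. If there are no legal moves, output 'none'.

(0,4): no bracket -> illegal
(0,5): no bracket -> illegal
(0,7): no bracket -> illegal
(1,0): flips 1 -> legal
(1,1): no bracket -> illegal
(1,2): no bracket -> illegal
(1,6): flips 1 -> legal
(1,7): no bracket -> illegal
(2,0): no bracket -> illegal
(2,2): flips 1 -> legal
(2,5): flips 1 -> legal
(2,6): no bracket -> illegal
(3,1): no bracket -> illegal
(3,5): flips 1 -> legal
(4,0): flips 1 -> legal
(5,0): flips 1 -> legal
(5,1): no bracket -> illegal
(5,3): flips 2 -> legal
(5,4): flips 1 -> legal
(6,1): flips 2 -> legal
(6,2): flips 1 -> legal
(6,3): no bracket -> illegal

Answer: (1,0) (1,6) (2,2) (2,5) (3,5) (4,0) (5,0) (5,3) (5,4) (6,1) (6,2)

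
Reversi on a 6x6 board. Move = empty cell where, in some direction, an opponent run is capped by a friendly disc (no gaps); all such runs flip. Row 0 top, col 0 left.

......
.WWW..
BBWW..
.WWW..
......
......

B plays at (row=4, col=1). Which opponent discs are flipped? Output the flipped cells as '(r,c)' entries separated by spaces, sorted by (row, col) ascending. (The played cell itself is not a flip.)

Answer: (3,1)

Derivation:
Dir NW: first cell '.' (not opp) -> no flip
Dir N: opp run (3,1) capped by B -> flip
Dir NE: opp run (3,2) (2,3), next='.' -> no flip
Dir W: first cell '.' (not opp) -> no flip
Dir E: first cell '.' (not opp) -> no flip
Dir SW: first cell '.' (not opp) -> no flip
Dir S: first cell '.' (not opp) -> no flip
Dir SE: first cell '.' (not opp) -> no flip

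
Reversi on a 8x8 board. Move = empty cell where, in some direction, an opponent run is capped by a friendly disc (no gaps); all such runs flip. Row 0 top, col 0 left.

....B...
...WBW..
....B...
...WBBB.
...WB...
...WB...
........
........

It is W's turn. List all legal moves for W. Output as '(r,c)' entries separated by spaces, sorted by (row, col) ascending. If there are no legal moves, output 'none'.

Answer: (2,5) (2,6) (3,7) (4,5) (4,6) (5,5) (6,5)

Derivation:
(0,3): no bracket -> illegal
(0,5): no bracket -> illegal
(2,3): no bracket -> illegal
(2,5): flips 1 -> legal
(2,6): flips 2 -> legal
(2,7): no bracket -> illegal
(3,7): flips 3 -> legal
(4,5): flips 1 -> legal
(4,6): flips 2 -> legal
(4,7): no bracket -> illegal
(5,5): flips 2 -> legal
(6,3): no bracket -> illegal
(6,4): no bracket -> illegal
(6,5): flips 1 -> legal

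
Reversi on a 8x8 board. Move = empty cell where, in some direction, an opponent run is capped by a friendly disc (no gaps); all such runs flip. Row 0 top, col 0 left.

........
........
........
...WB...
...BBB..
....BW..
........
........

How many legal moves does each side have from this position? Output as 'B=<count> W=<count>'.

Answer: B=6 W=2

Derivation:
-- B to move --
(2,2): flips 1 -> legal
(2,3): flips 1 -> legal
(2,4): no bracket -> illegal
(3,2): flips 1 -> legal
(4,2): no bracket -> illegal
(4,6): no bracket -> illegal
(5,6): flips 1 -> legal
(6,4): no bracket -> illegal
(6,5): flips 1 -> legal
(6,6): flips 1 -> legal
B mobility = 6
-- W to move --
(2,3): no bracket -> illegal
(2,4): no bracket -> illegal
(2,5): no bracket -> illegal
(3,2): no bracket -> illegal
(3,5): flips 2 -> legal
(3,6): no bracket -> illegal
(4,2): no bracket -> illegal
(4,6): no bracket -> illegal
(5,2): no bracket -> illegal
(5,3): flips 2 -> legal
(5,6): no bracket -> illegal
(6,3): no bracket -> illegal
(6,4): no bracket -> illegal
(6,5): no bracket -> illegal
W mobility = 2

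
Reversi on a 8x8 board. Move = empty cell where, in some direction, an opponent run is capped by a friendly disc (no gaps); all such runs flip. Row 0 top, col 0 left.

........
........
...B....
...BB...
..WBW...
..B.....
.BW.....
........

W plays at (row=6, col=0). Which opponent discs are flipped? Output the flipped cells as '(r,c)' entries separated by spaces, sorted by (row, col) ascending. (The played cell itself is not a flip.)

Answer: (6,1)

Derivation:
Dir NW: edge -> no flip
Dir N: first cell '.' (not opp) -> no flip
Dir NE: first cell '.' (not opp) -> no flip
Dir W: edge -> no flip
Dir E: opp run (6,1) capped by W -> flip
Dir SW: edge -> no flip
Dir S: first cell '.' (not opp) -> no flip
Dir SE: first cell '.' (not opp) -> no flip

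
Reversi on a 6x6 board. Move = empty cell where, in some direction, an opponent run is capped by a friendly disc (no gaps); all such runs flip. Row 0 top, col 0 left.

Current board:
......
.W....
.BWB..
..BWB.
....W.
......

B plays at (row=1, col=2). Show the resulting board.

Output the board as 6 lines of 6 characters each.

Place B at (1,2); scan 8 dirs for brackets.
Dir NW: first cell '.' (not opp) -> no flip
Dir N: first cell '.' (not opp) -> no flip
Dir NE: first cell '.' (not opp) -> no flip
Dir W: opp run (1,1), next='.' -> no flip
Dir E: first cell '.' (not opp) -> no flip
Dir SW: first cell 'B' (not opp) -> no flip
Dir S: opp run (2,2) capped by B -> flip
Dir SE: first cell 'B' (not opp) -> no flip
All flips: (2,2)

Answer: ......
.WB...
.BBB..
..BWB.
....W.
......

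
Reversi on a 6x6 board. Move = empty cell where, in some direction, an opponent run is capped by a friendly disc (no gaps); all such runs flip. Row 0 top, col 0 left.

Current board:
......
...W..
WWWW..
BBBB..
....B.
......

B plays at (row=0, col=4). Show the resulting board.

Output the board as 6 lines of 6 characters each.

Place B at (0,4); scan 8 dirs for brackets.
Dir NW: edge -> no flip
Dir N: edge -> no flip
Dir NE: edge -> no flip
Dir W: first cell '.' (not opp) -> no flip
Dir E: first cell '.' (not opp) -> no flip
Dir SW: opp run (1,3) (2,2) capped by B -> flip
Dir S: first cell '.' (not opp) -> no flip
Dir SE: first cell '.' (not opp) -> no flip
All flips: (1,3) (2,2)

Answer: ....B.
...B..
WWBW..
BBBB..
....B.
......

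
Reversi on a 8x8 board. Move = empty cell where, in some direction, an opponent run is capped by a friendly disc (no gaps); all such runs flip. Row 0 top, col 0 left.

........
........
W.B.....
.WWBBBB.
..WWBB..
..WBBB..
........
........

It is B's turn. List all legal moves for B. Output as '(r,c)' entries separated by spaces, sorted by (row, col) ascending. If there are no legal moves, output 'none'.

Answer: (2,1) (3,0) (4,0) (4,1) (5,1) (6,1) (6,2)

Derivation:
(1,0): no bracket -> illegal
(1,1): no bracket -> illegal
(2,1): flips 2 -> legal
(2,3): no bracket -> illegal
(3,0): flips 2 -> legal
(4,0): flips 1 -> legal
(4,1): flips 2 -> legal
(5,1): flips 2 -> legal
(6,1): flips 2 -> legal
(6,2): flips 3 -> legal
(6,3): no bracket -> illegal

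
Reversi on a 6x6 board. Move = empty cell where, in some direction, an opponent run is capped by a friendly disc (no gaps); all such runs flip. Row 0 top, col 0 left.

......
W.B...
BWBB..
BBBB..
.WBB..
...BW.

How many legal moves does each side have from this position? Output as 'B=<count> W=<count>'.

Answer: B=7 W=6

Derivation:
-- B to move --
(0,0): flips 1 -> legal
(0,1): no bracket -> illegal
(1,1): flips 1 -> legal
(4,0): flips 1 -> legal
(4,4): no bracket -> illegal
(4,5): no bracket -> illegal
(5,0): flips 1 -> legal
(5,1): flips 1 -> legal
(5,2): flips 1 -> legal
(5,5): flips 1 -> legal
B mobility = 7
-- W to move --
(0,1): no bracket -> illegal
(0,2): no bracket -> illegal
(0,3): flips 1 -> legal
(1,1): no bracket -> illegal
(1,3): no bracket -> illegal
(1,4): flips 2 -> legal
(2,4): flips 2 -> legal
(3,4): no bracket -> illegal
(4,0): flips 2 -> legal
(4,4): flips 2 -> legal
(5,1): no bracket -> illegal
(5,2): flips 1 -> legal
W mobility = 6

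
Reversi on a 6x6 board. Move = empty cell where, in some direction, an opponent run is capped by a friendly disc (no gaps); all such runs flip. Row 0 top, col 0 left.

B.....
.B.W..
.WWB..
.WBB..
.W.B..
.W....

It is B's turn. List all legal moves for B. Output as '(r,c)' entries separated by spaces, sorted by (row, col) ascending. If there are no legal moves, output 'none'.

(0,2): no bracket -> illegal
(0,3): flips 1 -> legal
(0,4): no bracket -> illegal
(1,0): flips 1 -> legal
(1,2): flips 1 -> legal
(1,4): no bracket -> illegal
(2,0): flips 2 -> legal
(2,4): no bracket -> illegal
(3,0): flips 1 -> legal
(4,0): no bracket -> illegal
(4,2): no bracket -> illegal
(5,0): flips 1 -> legal
(5,2): no bracket -> illegal

Answer: (0,3) (1,0) (1,2) (2,0) (3,0) (5,0)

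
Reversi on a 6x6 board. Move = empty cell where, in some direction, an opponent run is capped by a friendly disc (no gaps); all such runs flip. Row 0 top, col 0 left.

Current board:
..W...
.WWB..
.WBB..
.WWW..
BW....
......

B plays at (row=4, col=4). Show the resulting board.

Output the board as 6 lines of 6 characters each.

Place B at (4,4); scan 8 dirs for brackets.
Dir NW: opp run (3,3) capped by B -> flip
Dir N: first cell '.' (not opp) -> no flip
Dir NE: first cell '.' (not opp) -> no flip
Dir W: first cell '.' (not opp) -> no flip
Dir E: first cell '.' (not opp) -> no flip
Dir SW: first cell '.' (not opp) -> no flip
Dir S: first cell '.' (not opp) -> no flip
Dir SE: first cell '.' (not opp) -> no flip
All flips: (3,3)

Answer: ..W...
.WWB..
.WBB..
.WWB..
BW..B.
......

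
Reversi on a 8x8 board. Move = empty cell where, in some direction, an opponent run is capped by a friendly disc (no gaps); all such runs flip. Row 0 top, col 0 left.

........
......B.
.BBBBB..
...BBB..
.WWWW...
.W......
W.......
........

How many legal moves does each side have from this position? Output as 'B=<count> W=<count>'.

-- B to move --
(3,0): no bracket -> illegal
(3,1): no bracket -> illegal
(3,2): no bracket -> illegal
(4,0): no bracket -> illegal
(4,5): no bracket -> illegal
(5,0): no bracket -> illegal
(5,2): flips 1 -> legal
(5,3): flips 2 -> legal
(5,4): flips 1 -> legal
(5,5): flips 1 -> legal
(6,1): no bracket -> illegal
(6,2): no bracket -> illegal
(7,0): no bracket -> illegal
(7,1): no bracket -> illegal
B mobility = 4
-- W to move --
(0,5): no bracket -> illegal
(0,6): no bracket -> illegal
(0,7): flips 3 -> legal
(1,0): no bracket -> illegal
(1,1): flips 2 -> legal
(1,2): no bracket -> illegal
(1,3): flips 2 -> legal
(1,4): flips 2 -> legal
(1,5): flips 2 -> legal
(1,7): no bracket -> illegal
(2,0): no bracket -> illegal
(2,6): flips 1 -> legal
(2,7): no bracket -> illegal
(3,0): no bracket -> illegal
(3,1): no bracket -> illegal
(3,2): no bracket -> illegal
(3,6): no bracket -> illegal
(4,5): no bracket -> illegal
(4,6): no bracket -> illegal
W mobility = 6

Answer: B=4 W=6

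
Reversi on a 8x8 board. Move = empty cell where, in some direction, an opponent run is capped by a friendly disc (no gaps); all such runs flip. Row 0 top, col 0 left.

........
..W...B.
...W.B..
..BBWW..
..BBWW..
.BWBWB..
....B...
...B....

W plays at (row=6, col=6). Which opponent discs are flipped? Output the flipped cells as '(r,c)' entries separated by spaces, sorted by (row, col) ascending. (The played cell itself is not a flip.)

Dir NW: opp run (5,5) capped by W -> flip
Dir N: first cell '.' (not opp) -> no flip
Dir NE: first cell '.' (not opp) -> no flip
Dir W: first cell '.' (not opp) -> no flip
Dir E: first cell '.' (not opp) -> no flip
Dir SW: first cell '.' (not opp) -> no flip
Dir S: first cell '.' (not opp) -> no flip
Dir SE: first cell '.' (not opp) -> no flip

Answer: (5,5)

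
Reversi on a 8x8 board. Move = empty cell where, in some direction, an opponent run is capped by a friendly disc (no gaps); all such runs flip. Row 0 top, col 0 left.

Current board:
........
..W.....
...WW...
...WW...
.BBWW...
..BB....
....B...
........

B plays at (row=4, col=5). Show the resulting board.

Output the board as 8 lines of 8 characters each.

Place B at (4,5); scan 8 dirs for brackets.
Dir NW: opp run (3,4) (2,3) (1,2), next='.' -> no flip
Dir N: first cell '.' (not opp) -> no flip
Dir NE: first cell '.' (not opp) -> no flip
Dir W: opp run (4,4) (4,3) capped by B -> flip
Dir E: first cell '.' (not opp) -> no flip
Dir SW: first cell '.' (not opp) -> no flip
Dir S: first cell '.' (not opp) -> no flip
Dir SE: first cell '.' (not opp) -> no flip
All flips: (4,3) (4,4)

Answer: ........
..W.....
...WW...
...WW...
.BBBBB..
..BB....
....B...
........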